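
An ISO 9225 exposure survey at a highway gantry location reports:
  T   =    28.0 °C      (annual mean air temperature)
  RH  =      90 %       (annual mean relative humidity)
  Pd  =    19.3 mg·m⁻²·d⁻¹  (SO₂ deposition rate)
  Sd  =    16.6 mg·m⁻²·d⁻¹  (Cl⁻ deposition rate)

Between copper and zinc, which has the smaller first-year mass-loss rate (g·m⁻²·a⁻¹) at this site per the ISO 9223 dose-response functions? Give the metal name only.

zinc

copper: temperature factor f = -0.080·(18.0) = -1.4400
  sulphur-dioxide contribution → 0.5486 μm/a
  chloride contribution → 2.204 μm/a
  total first-year rate 2.752 μm/a
  mass loss = 2.752 μm/a × 8.96 g/cm³ = 24.66 g·m⁻²·a⁻¹
zinc: T>10 °C ⇒ hinge -0.071·(28.0−10) = -1.2780
  sulphur-dioxide contribution → 0.8302 μm/a
  chloride contribution → 1.927 μm/a
  ⇒ r_corr(zinc) = 2.757 μm/a
  mass loss = 2.757 μm/a × 7.14 g/cm³ = 19.68 g·m⁻²·a⁻¹
Ordering by g·m⁻²·a⁻¹: copper (24.7) > zinc (19.7)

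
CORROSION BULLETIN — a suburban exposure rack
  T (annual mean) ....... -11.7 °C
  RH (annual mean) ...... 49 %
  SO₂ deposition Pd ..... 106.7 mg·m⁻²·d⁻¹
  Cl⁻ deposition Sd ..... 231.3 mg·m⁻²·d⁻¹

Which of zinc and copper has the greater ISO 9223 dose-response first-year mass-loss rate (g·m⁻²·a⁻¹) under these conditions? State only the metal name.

zinc

zinc: temperature factor f = +0.038·(-21.7) = -0.8246
  sulphur-dioxide contribution → 0.4205 μm/a
  chloride contribution → 0.2133 μm/a
  ⇒ r_corr(zinc) = 0.6338 μm/a
  mass loss = 0.6338 μm/a × 7.14 g/cm³ = 4.525 g·m⁻²·a⁻¹
copper: f(T) = +0.126·(T−10) [T≤10 °C] = -2.7342
  sulphur-dioxide contribution → 0.02088 μm/a
  chloride contribution → 0.1466 μm/a
  ⇒ r_corr(copper) = 0.1675 μm/a
  mass loss = 0.1675 μm/a × 8.96 g/cm³ = 1.501 g·m⁻²·a⁻¹
Ordering by g·m⁻²·a⁻¹: zinc (4.53) > copper (1.5)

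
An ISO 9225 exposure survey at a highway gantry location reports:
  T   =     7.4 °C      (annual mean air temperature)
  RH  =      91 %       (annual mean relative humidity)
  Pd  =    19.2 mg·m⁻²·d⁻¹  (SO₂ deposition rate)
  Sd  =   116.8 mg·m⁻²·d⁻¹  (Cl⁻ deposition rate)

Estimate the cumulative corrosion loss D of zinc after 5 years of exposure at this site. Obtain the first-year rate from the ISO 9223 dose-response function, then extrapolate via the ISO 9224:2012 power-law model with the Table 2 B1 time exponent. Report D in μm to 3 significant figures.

zinc: temperature factor f = +0.038·(-2.6) = -0.0988
  Pd branch = 0.0129·Pd^0.44·e^(0.046·RH+f) = 2.82 μm/a
  Sd branch = 0.0175·Sd^0.57·e^(0.008·RH+0.085·T) = 1.025 μm/a
  r_corr = 2.82 + 1.025 = 3.845 μm/a
Long-term exponent b (ISO 9224 Table 2, B1) = 0.813
  D(5) = 3.845 × 5^0.813 = 3.845 × 3.701 = 14.23 μm

D(5) = 14.2 μm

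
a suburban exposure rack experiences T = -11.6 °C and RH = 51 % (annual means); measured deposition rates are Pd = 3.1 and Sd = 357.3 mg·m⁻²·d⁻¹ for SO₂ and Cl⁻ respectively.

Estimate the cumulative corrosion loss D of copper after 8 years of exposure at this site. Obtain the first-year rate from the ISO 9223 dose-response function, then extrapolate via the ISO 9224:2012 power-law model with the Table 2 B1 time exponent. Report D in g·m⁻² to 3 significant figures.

copper: f(T) = +0.126·(T−10) [T≤10 °C] = -2.7216
  sulphur-dioxide contribution → 0.009481 μm/a
  chloride contribution → 0.1781 μm/a
  total first-year rate 0.1875 μm/a
ISO 9224: D(t) = r_corr · t^b with b = 0.667 (copper, B1)
  D(8) = 0.1875 × 8^0.667 = 0.1875 × 4.003 = 0.7507 μm
  Mass loss = 0.7507 μm × 8.96 g/cm³ = 6.726 g·m⁻²

D(8) = 6.73 g·m⁻²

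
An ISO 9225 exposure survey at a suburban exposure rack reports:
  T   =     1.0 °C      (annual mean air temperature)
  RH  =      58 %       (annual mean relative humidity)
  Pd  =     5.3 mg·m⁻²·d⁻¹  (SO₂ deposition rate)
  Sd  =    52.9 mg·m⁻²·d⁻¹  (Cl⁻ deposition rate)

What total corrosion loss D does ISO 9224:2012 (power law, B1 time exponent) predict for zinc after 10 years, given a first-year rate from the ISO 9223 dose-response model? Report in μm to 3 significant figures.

D(10) = 3.68 μm

zinc: T≤10 °C ⇒ hinge +0.038·(1.0−10) = -0.3420
  Pd branch = 0.0129·Pd^0.44·e^(0.046·RH+f) = 0.2751 μm/a
  Cl⁻ term: 0.0175·52.9^0.57·exp(0.008·58+0.085·1.0) = 0.291
  sum: 0.2751 + 0.291 → r_corr = 0.566 μm/a
Power-law: D(10) = r_corr · 10^0.813
  D(10) = 0.566 × 10^0.813 = 0.566 × 6.501 = 3.68 μm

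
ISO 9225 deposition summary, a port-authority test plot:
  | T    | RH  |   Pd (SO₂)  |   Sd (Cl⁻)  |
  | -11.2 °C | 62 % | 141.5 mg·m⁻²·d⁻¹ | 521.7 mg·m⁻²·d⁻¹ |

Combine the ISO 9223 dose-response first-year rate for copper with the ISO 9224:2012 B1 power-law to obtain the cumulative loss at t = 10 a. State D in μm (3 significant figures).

D(10) = 1.63 μm

copper: temperature factor f = +0.126·(-21.2) = -2.6712
  SO₂ term: 0.0053·141.5^0.26·exp(0.059·62-2.6712) = 0.05153
  Sd branch = 0.01025·Sd^0.27·e^(0.036·RH+0.049·T) = 0.2988 μm/a
  r_corr = 0.05153 + 0.2988 = 0.3504 μm/a
Long-term exponent b (ISO 9224 Table 2, B1) = 0.667
  D(10) = 0.3504 × 10^0.667 = 0.3504 × 4.645 = 1.627 μm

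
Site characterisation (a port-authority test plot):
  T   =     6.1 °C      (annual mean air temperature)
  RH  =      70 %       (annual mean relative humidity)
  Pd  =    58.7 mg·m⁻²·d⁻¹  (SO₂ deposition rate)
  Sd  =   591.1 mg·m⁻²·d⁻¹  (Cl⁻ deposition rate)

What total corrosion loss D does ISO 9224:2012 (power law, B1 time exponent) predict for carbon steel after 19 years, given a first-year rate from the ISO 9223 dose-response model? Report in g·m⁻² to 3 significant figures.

D(19) = 3.73e+03 g·m⁻²

carbon steel: f(T) = +0.150·(T−10) [T≤10 °C] = -0.5850
  Pd branch = 1.77·Pd^0.52·e^(0.02·RH+f) = 33.24 μm/a
  Cl⁻ term: 0.102·591.1^0.62·exp(0.033·70+0.04·6.1) = 68.58
  r_corr = 33.24 + 68.58 = 101.8 μm/a
Long-term exponent b (ISO 9224 Table 2, B1) = 0.523
  D(19) = 101.8 × 19^0.523 = 101.8 × 4.664 = 474.9 μm
  Mass loss = 474.9 μm × 7.85 g/cm³ = 3728 g·m⁻²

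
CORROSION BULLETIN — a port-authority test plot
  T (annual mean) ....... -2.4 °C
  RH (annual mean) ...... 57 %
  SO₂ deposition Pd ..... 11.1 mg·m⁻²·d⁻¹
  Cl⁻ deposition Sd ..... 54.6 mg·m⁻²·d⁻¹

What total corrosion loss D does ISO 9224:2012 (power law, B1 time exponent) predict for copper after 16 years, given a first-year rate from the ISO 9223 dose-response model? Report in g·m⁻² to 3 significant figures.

copper: temperature factor f = +0.126·(-12.4) = -1.5624
  sulphur-dioxide contribution → 0.05999 μm/a
  chloride contribution → 0.2089 μm/a
  total first-year rate 0.2689 μm/a
Power-law: D(16) = r_corr · 16^0.667
  D(16) = 0.2689 × 16^0.667 = 0.2689 × 6.355 = 1.709 μm
  Mass loss = 1.709 μm × 8.96 g/cm³ = 15.31 g·m⁻²

D(16) = 15.3 g·m⁻²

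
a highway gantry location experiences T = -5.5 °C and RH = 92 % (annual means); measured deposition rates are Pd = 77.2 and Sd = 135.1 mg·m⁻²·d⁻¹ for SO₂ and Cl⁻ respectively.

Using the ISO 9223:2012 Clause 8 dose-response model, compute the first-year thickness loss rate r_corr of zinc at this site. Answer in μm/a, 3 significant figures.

r_corr = 3.71 μm/a

zinc: T≤10 °C ⇒ hinge +0.038·(-5.5−10) = -0.5890
  SO₂ term: 0.0129·77.2^0.44·exp(0.046·92-0.5890) = 3.336
  Cl⁻ term: 0.0175·135.1^0.57·exp(0.008·92+0.085·-5.5) = 0.3751
  sum: 3.336 + 0.3751 → r_corr = 3.711 μm/a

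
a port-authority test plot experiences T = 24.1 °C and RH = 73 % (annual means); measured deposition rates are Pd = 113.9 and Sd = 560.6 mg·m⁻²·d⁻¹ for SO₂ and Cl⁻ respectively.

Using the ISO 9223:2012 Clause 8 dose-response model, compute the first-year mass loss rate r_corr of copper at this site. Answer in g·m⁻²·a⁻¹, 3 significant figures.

r_corr = 26.8 g·m⁻²·a⁻¹

copper: temperature factor f = -0.080·(14.1) = -1.1280
  sulphur-dioxide contribution → 0.4361 μm/a
  chloride contribution → 2.553 μm/a
  ⇒ r_corr(copper) = 2.989 μm/a
Convert to mass loss: 2.989 μm/a × 8.96 g/cm³ = 26.78 g·m⁻²·a⁻¹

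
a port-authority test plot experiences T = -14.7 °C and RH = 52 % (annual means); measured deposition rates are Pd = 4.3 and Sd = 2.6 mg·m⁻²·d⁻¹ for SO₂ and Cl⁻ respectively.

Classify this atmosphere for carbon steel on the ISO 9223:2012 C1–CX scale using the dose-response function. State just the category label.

C1

carbon steel: f(T) = +0.150·(T−10) [T≤10 °C] = -3.7050
  Pd branch = 1.77·Pd^0.52·e^(0.02·RH+f) = 0.263 μm/a
  Sd branch = 0.102·Sd^0.62·e^(0.033·RH+0.04·T) = 0.5699 μm/a
  sum: 0.263 + 0.5699 → r_corr = 0.8329 μm/a
ISO 9223 Table 2 (carbon steel): 0 < 0.833 ≤ 1.3 μm/a ⇒ C1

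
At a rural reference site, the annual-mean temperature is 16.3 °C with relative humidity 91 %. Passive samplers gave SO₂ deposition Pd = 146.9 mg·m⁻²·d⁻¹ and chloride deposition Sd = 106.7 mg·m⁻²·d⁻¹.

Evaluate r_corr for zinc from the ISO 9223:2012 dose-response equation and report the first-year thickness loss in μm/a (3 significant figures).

r_corr = 6.95 μm/a

zinc: f(T) = -0.071·(T−10) [T>10 °C] = -0.4473
  Pd branch = 0.0129·Pd^0.44·e^(0.046·RH+f) = 4.873 μm/a
  Cl⁻ term: 0.0175·106.7^0.57·exp(0.008·91+0.085·16.3) = 2.075
  sum: 4.873 + 2.075 → r_corr = 6.948 μm/a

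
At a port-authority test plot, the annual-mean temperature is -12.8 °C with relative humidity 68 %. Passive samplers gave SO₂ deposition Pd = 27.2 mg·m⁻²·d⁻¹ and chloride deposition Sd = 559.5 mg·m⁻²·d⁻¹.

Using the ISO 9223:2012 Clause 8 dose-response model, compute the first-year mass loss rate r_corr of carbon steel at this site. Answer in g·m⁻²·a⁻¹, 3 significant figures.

r_corr = 239 g·m⁻²·a⁻¹

carbon steel: T≤10 °C ⇒ hinge +0.150·(-12.8−10) = -3.4200
  Pd branch = 1.77·Pd^0.52·e^(0.02·RH+f) = 1.257 μm/a
  Cl⁻ term: 0.102·559.5^0.62·exp(0.033·68+0.04·-12.8) = 29.14
  sum: 1.257 + 29.14 → r_corr = 30.39 μm/a
Convert to mass loss: 30.39 μm/a × 7.85 g/cm³ = 238.6 g·m⁻²·a⁻¹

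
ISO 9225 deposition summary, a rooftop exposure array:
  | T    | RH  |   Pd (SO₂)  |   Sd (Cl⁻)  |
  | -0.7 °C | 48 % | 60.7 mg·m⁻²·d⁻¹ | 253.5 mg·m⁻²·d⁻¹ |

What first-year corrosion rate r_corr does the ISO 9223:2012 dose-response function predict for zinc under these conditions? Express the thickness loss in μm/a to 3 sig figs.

r_corr = 1.04 μm/a

zinc: f(T) = +0.038·(T−10) [T≤10 °C] = -0.4066
  Pd branch = 0.0129·Pd^0.44·e^(0.046·RH+f) = 0.4759 μm/a
  Sd branch = 0.0175·Sd^0.57·e^(0.008·RH+0.085·T) = 0.5679 μm/a
  sum: 0.4759 + 0.5679 → r_corr = 1.044 μm/a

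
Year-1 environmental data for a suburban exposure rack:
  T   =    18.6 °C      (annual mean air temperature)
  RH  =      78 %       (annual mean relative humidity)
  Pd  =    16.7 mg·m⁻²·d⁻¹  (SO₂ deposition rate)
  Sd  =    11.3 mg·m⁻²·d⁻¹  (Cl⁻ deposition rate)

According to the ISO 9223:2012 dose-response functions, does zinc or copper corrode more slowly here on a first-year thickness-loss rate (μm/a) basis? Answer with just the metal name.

zinc: f(T) = -0.071·(T−10) [T>10 °C] = -0.6106
  SO₂ term: 0.0129·16.7^0.44·exp(0.046·78-0.6106) = 0.8743
  Sd branch = 0.0175·Sd^0.57·e^(0.008·RH+0.085·T) = 0.6323 μm/a
  r_corr = 0.8743 + 0.6323 = 1.507 μm/a
copper: temperature factor f = -0.080·(8.6) = -0.6880
  Pd branch = 0.0053·Pd^0.26·e^(0.059·RH+f) = 0.5521 μm/a
  Sd branch = 0.01025·Sd^0.27·e^(0.036·RH+0.049·T) = 0.8135 μm/a
  r_corr = 0.5521 + 0.8135 = 1.366 μm/a
Ordering by μm/a: zinc (1.51) > copper (1.37)

copper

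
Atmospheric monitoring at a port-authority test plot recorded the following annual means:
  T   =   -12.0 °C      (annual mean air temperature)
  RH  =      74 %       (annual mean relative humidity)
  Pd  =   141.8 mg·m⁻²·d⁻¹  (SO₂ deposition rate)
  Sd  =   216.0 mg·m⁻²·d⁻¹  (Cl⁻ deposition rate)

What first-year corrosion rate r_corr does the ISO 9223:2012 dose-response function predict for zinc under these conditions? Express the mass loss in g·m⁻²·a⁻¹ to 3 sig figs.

zinc: temperature factor f = +0.038·(-22.0) = -0.8360
  Pd branch = 0.0129·Pd^0.44·e^(0.046·RH+f) = 1.488 μm/a
  Sd branch = 0.0175·Sd^0.57·e^(0.008·RH+0.085·T) = 0.2442 μm/a
  sum: 1.488 + 0.2442 → r_corr = 1.732 μm/a
Convert to mass loss: 1.732 μm/a × 7.14 g/cm³ = 12.37 g·m⁻²·a⁻¹

r_corr = 12.4 g·m⁻²·a⁻¹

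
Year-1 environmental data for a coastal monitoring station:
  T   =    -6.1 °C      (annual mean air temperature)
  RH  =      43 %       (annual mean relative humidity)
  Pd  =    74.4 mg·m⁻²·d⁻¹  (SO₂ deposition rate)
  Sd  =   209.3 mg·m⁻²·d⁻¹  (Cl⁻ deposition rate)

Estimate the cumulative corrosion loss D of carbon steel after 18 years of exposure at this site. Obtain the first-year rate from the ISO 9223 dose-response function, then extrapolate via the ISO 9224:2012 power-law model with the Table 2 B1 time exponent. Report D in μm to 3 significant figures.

carbon steel: f(T) = +0.150·(T−10) [T≤10 °C] = -2.4150
  sulphur-dioxide contribution → 3.514 μm/a
  chloride contribution → 9.073 μm/a
  total first-year rate 12.59 μm/a
Power-law: D(18) = r_corr · 18^0.523
  D(18) = 12.59 × 18^0.523 = 12.59 × 4.534 = 57.08 μm

D(18) = 57.1 μm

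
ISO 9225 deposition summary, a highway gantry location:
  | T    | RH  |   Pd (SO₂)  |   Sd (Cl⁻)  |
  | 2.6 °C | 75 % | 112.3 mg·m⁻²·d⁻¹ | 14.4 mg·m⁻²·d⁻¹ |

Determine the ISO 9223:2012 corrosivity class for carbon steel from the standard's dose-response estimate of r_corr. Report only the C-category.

carbon steel: T≤10 °C ⇒ hinge +0.150·(2.6−10) = -1.1100
  sulphur-dioxide contribution → 30.45 μm/a
  chloride contribution → 7.028 μm/a
  ⇒ r_corr(carbon steel) = 37.48 μm/a
ISO 9223 Table 2 (carbon steel): 25 < 37.5 ≤ 50 μm/a ⇒ C3

C3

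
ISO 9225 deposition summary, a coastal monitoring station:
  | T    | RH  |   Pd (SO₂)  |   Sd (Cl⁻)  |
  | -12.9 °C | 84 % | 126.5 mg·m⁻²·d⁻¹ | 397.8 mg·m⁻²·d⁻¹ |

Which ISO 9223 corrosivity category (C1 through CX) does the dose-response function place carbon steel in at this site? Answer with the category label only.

carbon steel: temperature factor f = +0.150·(-22.9) = -3.4350
  SO₂ term: 1.77·126.5^0.52·exp(0.02·84-3.4350) = 3.792
  Cl⁻ term: 0.102·397.8^0.62·exp(0.033·84+0.04·-12.9) = 39.83
  r_corr = 3.792 + 39.83 = 43.62 μm/a
43.6 μm/a falls in (25, 50] for carbon steel → category C3

C3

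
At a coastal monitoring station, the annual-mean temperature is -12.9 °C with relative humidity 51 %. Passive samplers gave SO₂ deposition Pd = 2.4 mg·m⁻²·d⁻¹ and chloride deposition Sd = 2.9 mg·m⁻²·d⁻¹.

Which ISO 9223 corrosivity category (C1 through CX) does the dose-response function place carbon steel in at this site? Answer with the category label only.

carbon steel: temperature factor f = +0.150·(-22.9) = -3.4350
  Pd branch = 1.77·Pd^0.52·e^(0.02·RH+f) = 0.2494 μm/a
  Sd branch = 0.102·Sd^0.62·e^(0.033·RH+0.04·T) = 0.634 μm/a
  r_corr = 0.2494 + 0.634 = 0.8834 μm/a
0.883 μm/a falls in (0, 1.3] for carbon steel → category C1

C1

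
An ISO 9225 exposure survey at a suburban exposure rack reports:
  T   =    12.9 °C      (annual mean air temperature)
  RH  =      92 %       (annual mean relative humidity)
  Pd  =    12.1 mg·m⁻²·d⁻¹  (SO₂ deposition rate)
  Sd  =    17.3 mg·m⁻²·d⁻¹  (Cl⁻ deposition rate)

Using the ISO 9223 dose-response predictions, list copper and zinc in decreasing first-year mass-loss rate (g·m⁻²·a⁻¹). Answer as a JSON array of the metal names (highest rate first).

copper: f(T) = -0.080·(T−10) [T>10 °C] = -0.2320
  Pd branch = 0.0053·Pd^0.26·e^(0.059·RH+f) = 1.83 μm/a
  Sd branch = 0.01025·Sd^0.27·e^(0.036·RH+0.049·T) = 1.143 μm/a
  r_corr = 1.83 + 1.143 = 2.972 μm/a
  mass loss = 2.972 μm/a × 8.96 g/cm³ = 26.63 g·m⁻²·a⁻¹
zinc: temperature factor f = -0.071·(2.9) = -0.2059
  SO₂ term: 0.0129·12.1^0.44·exp(0.046·92-0.2059) = 2.165
  Cl⁻ term: 0.0175·17.3^0.57·exp(0.008·92+0.085·12.9) = 0.5554
  sum: 2.165 + 0.5554 → r_corr = 2.721 μm/a
  mass loss = 2.721 μm/a × 7.14 g/cm³ = 19.43 g·m⁻²·a⁻¹
Ordering by g·m⁻²·a⁻¹: copper (26.6) > zinc (19.4)

["copper", "zinc"]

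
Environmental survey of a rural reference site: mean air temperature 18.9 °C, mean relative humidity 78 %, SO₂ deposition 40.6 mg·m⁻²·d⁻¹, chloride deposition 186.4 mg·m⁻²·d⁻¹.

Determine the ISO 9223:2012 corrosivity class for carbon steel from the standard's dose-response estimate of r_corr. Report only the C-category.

carbon steel: f(T) = -0.054·(T−10) [T>10 °C] = -0.4806
  Pd branch = 1.77·Pd^0.52·e^(0.02·RH+f) = 35.74 μm/a
  Sd branch = 0.102·Sd^0.62·e^(0.033·RH+0.04·T) = 72.86 μm/a
  sum: 35.74 + 72.86 → r_corr = 108.6 μm/a
ISO 9223 Table 2 (carbon steel): 80 < 109 ≤ 200 μm/a ⇒ C5

C5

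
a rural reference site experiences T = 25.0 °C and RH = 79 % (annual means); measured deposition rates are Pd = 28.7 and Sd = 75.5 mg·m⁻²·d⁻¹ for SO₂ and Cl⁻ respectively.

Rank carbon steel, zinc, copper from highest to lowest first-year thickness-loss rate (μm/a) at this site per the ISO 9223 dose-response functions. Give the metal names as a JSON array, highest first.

["carbon steel", "zinc", "copper"]

carbon steel: T>10 °C ⇒ hinge -0.054·(25.0−10) = -0.8100
  Pd branch = 1.77·Pd^0.52·e^(0.02·RH+f) = 21.9 μm/a
  Cl⁻ term: 0.102·75.5^0.62·exp(0.033·79+0.04·25.0) = 54.88
  sum: 21.9 + 54.88 → r_corr = 76.78 μm/a
zinc: temperature factor f = -0.071·(15.0) = -1.0650
  SO₂ term: 0.0129·28.7^0.44·exp(0.046·79-1.0650) = 0.7375
  Sd branch = 0.0175·Sd^0.57·e^(0.008·RH+0.085·T) = 3.242 μm/a
  r_corr = 0.7375 + 3.242 = 3.98 μm/a
copper: temperature factor f = -0.080·(15.0) = -1.2000
  SO₂ term: 0.0053·28.7^0.26·exp(0.059·79-1.2000) = 0.404
  Cl⁻ term: 0.01025·75.5^0.27·exp(0.036·79+0.049·25.0) = 1.927
  sum: 0.404 + 1.927 → r_corr = 2.331 μm/a
Ordering by μm/a: carbon steel (76.8) > zinc (3.98) > copper (2.33)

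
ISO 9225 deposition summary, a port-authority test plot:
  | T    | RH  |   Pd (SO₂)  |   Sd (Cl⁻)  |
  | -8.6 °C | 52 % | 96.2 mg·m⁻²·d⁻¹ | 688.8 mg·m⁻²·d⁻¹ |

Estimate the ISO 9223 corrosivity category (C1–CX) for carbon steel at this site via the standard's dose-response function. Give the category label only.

C3

carbon steel: temperature factor f = +0.150·(-18.6) = -2.7900
  SO₂ term: 1.77·96.2^0.52·exp(0.02·52-2.7900) = 3.305
  Cl⁻ term: 0.102·688.8^0.62·exp(0.033·52+0.04·-8.6) = 23.12
  r_corr = 3.305 + 23.12 = 26.43 μm/a
Category bounds: 25…50 μm/a bracket r_corr ⇒ C3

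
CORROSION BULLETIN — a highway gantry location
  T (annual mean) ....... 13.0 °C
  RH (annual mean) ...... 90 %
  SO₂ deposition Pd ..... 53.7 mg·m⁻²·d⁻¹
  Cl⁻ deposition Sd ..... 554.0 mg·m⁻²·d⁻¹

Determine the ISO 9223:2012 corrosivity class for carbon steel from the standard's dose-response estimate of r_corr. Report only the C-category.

carbon steel: f(T) = -0.054·(T−10) [T>10 °C] = -0.1620
  sulphur-dioxide contribution → 72.27 μm/a
  chloride contribution → 168 μm/a
  total first-year rate 240.2 μm/a
240 μm/a falls in (200, 700] for carbon steel → category CX

CX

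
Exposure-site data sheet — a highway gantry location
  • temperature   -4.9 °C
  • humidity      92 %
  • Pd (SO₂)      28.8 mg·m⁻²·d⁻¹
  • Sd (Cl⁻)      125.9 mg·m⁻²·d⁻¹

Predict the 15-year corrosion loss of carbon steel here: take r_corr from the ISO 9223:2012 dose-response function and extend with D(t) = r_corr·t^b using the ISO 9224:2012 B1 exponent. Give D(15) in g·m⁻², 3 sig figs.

carbon steel: T≤10 °C ⇒ hinge +0.150·(-4.9−10) = -2.2350
  Pd branch = 1.77·Pd^0.52·e^(0.02·RH+f) = 6.844 μm/a
  Cl⁻ term: 0.102·125.9^0.62·exp(0.033·92+0.04·-4.9) = 35
  r_corr = 6.844 + 35 = 41.84 μm/a
Power-law: D(15) = r_corr · 15^0.523
  D(15) = 41.84 × 15^0.523 = 41.84 × 4.122 = 172.5 μm
  Mass loss = 172.5 μm × 7.85 g/cm³ = 1354 g·m⁻²

D(15) = 1.35e+03 g·m⁻²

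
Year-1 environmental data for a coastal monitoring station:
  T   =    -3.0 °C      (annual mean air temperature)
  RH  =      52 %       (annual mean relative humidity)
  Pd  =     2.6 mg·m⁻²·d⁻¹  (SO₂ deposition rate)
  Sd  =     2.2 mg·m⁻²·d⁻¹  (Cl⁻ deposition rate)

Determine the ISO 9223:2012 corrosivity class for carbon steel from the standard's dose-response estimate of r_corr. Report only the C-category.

carbon steel: f(T) = +0.150·(T−10) [T≤10 °C] = -1.9500
  SO₂ term: 1.77·2.6^0.52·exp(0.02·52-1.9500) = 1.171
  Sd branch = 0.102·Sd^0.62·e^(0.033·RH+0.04·T) = 0.8204 μm/a
  sum: 1.171 + 0.8204 → r_corr = 1.991 μm/a
Category bounds: 1.3…25 μm/a bracket r_corr ⇒ C2

C2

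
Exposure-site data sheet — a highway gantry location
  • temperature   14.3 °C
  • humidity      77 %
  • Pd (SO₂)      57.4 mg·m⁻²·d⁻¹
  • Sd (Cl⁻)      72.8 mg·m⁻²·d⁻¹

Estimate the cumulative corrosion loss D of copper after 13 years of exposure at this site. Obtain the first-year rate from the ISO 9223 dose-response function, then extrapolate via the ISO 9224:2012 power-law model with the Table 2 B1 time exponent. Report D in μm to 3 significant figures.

D(13) = 11.4 μm

copper: f(T) = -0.080·(T−10) [T>10 °C] = -0.3440
  Pd branch = 0.0053·Pd^0.26·e^(0.059·RH+f) = 1.012 μm/a
  Cl⁻ term: 0.01025·72.8^0.27·exp(0.036·77+0.049·14.3) = 1.051
  r_corr = 1.012 + 1.051 = 2.063 μm/a
ISO 9224: D(t) = r_corr · t^b with b = 0.667 (copper, B1)
  D(13) = 2.063 × 13^0.667 = 2.063 × 5.534 = 11.42 μm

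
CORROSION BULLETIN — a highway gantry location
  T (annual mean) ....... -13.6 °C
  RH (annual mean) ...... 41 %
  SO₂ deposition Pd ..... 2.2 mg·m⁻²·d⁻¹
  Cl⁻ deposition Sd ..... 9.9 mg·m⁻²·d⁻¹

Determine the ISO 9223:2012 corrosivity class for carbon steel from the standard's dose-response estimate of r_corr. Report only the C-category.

carbon steel: T≤10 °C ⇒ hinge +0.150·(-13.6−10) = -3.5400
  sulphur-dioxide contribution → 0.1757 μm/a
  chloride contribution → 0.9489 μm/a
  total first-year rate 1.125 μm/a
ISO 9223 Table 2 (carbon steel): 0 < 1.12 ≤ 1.3 μm/a ⇒ C1

C1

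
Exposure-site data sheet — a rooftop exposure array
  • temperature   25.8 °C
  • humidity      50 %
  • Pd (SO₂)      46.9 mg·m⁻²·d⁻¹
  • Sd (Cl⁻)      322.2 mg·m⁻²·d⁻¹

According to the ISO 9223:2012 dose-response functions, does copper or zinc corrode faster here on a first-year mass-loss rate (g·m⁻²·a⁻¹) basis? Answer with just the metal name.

copper: T>10 °C ⇒ hinge -0.080·(25.8−10) = -1.2640
  Pd branch = 0.0053·Pd^0.26·e^(0.059·RH+f) = 0.0778 μm/a
  Cl⁻ term: 0.01025·322.2^0.27·exp(0.036·50+0.049·25.8) = 1.044
  r_corr = 0.0778 + 1.044 = 1.122 μm/a
  mass loss = 1.122 μm/a × 8.96 g/cm³ = 10.05 g·m⁻²·a⁻¹
zinc: temperature factor f = -0.071·(15.8) = -1.1218
  Pd branch = 0.0129·Pd^0.44·e^(0.046·RH+f) = 0.2278 μm/a
  Cl⁻ term: 0.0175·322.2^0.57·exp(0.008·50+0.085·25.8) = 6.292
  sum: 0.2278 + 6.292 → r_corr = 6.52 μm/a
  mass loss = 6.52 μm/a × 7.14 g/cm³ = 46.55 g·m⁻²·a⁻¹
Ordering by g·m⁻²·a⁻¹: zinc (46.6) > copper (10.1)

zinc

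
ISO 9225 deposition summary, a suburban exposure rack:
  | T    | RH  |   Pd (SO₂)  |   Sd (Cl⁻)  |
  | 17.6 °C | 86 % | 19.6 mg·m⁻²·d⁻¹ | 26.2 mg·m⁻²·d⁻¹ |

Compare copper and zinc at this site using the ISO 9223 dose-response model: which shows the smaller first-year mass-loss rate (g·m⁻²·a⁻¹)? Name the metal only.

zinc

copper: T>10 °C ⇒ hinge -0.080·(17.6−10) = -0.6080
  sulphur-dioxide contribution → 0.9996 μm/a
  chloride contribution → 1.297 μm/a
  ⇒ r_corr(copper) = 2.296 μm/a
  mass loss = 2.296 μm/a × 8.96 g/cm³ = 20.57 g·m⁻²·a⁻¹
zinc: temperature factor f = -0.071·(7.6) = -0.5396
  sulphur-dioxide contribution → 1.455 μm/a
  chloride contribution → 0.9999 μm/a
  ⇒ r_corr(zinc) = 2.455 μm/a
  mass loss = 2.455 μm/a × 7.14 g/cm³ = 17.53 g·m⁻²·a⁻¹
Ordering by g·m⁻²·a⁻¹: copper (20.6) > zinc (17.5)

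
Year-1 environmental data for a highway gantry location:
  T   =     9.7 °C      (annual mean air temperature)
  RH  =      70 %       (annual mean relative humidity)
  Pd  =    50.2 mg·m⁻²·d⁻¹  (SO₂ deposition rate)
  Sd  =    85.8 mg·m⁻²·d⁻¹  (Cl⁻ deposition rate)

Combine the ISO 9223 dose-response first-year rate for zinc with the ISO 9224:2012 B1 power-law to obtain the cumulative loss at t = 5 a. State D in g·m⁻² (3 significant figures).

zinc: f(T) = +0.038·(T−10) [T≤10 °C] = -0.0114
  SO₂ term: 0.0129·50.2^0.44·exp(0.046·70-0.0114) = 1.788
  Cl⁻ term: 0.0175·85.8^0.57·exp(0.008·70+0.085·9.7) = 0.8839
  sum: 1.788 + 0.8839 → r_corr = 2.672 μm/a
Power-law: D(5) = r_corr · 5^0.813
  D(5) = 2.672 × 5^0.813 = 2.672 × 3.701 = 9.888 μm
  Mass loss = 9.888 μm × 7.14 g/cm³ = 70.6 g·m⁻²

D(5) = 70.6 g·m⁻²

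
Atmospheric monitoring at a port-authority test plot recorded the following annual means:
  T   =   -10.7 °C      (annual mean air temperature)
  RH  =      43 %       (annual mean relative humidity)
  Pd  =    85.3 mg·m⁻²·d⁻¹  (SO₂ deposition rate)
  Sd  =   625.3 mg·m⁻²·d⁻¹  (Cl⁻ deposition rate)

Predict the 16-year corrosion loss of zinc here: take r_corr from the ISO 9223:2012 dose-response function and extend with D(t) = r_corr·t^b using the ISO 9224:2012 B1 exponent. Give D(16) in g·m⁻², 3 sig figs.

zinc: temperature factor f = +0.038·(-20.7) = -0.7866
  Pd branch = 0.0129·Pd^0.44·e^(0.046·RH+f) = 0.3003 μm/a
  Cl⁻ term: 0.0175·625.3^0.57·exp(0.008·43+0.085·-10.7) = 0.3901
  r_corr = 0.3003 + 0.3901 = 0.6905 μm/a
Long-term exponent b (ISO 9224 Table 2, B1) = 0.813
  D(16) = 0.6905 × 16^0.813 = 0.6905 × 9.527 = 6.578 μm
  Mass loss = 6.578 μm × 7.14 g/cm³ = 46.97 g·m⁻²

D(16) = 47.0 g·m⁻²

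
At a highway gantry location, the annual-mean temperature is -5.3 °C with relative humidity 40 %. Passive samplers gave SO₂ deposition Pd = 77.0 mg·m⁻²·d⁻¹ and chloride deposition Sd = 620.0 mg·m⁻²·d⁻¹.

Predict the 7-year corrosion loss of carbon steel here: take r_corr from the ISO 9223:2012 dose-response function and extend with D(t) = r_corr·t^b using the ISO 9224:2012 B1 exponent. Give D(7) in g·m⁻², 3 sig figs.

D(7) = 444 g·m⁻²

carbon steel: temperature factor f = +0.150·(-15.3) = -2.2950
  Pd branch = 1.77·Pd^0.52·e^(0.02·RH+f) = 3.799 μm/a
  Sd branch = 0.102·Sd^0.62·e^(0.033·RH+0.04·T) = 16.64 μm/a
  r_corr = 3.799 + 16.64 = 20.44 μm/a
Long-term exponent b (ISO 9224 Table 2, B1) = 0.523
  D(7) = 20.44 × 7^0.523 = 20.44 × 2.767 = 56.54 μm
  Mass loss = 56.54 μm × 7.85 g/cm³ = 443.9 g·m⁻²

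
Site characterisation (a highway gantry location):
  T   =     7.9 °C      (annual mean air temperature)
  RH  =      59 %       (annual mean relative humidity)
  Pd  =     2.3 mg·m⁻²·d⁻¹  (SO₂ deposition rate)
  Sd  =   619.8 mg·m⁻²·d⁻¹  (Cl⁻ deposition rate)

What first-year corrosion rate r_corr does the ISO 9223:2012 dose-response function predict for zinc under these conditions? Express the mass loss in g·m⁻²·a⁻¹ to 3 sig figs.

r_corr = 17.2 g·m⁻²·a⁻¹

zinc: f(T) = +0.038·(T−10) [T≤10 °C] = -0.0798
  Pd branch = 0.0129·Pd^0.44·e^(0.046·RH+f) = 0.2593 μm/a
  Cl⁻ term: 0.0175·619.8^0.57·exp(0.008·59+0.085·7.9) = 2.144
  sum: 0.2593 + 2.144 → r_corr = 2.403 μm/a
Convert to mass loss: 2.403 μm/a × 7.14 g/cm³ = 17.16 g·m⁻²·a⁻¹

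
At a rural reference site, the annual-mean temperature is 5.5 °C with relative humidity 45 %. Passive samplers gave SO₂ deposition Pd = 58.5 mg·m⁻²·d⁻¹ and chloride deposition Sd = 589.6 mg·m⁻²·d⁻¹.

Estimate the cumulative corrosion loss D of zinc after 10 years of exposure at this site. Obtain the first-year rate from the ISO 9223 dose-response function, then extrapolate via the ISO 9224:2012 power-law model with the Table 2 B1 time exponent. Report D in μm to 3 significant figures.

D(10) = 13.2 μm

zinc: temperature factor f = +0.038·(-4.5) = -0.1710
  sulphur-dioxide contribution → 0.5163 μm/a
  chloride contribution → 1.519 μm/a
  total first-year rate 2.036 μm/a
Power-law: D(10) = r_corr · 10^0.813
  D(10) = 2.036 × 10^0.813 = 2.036 × 6.501 = 13.23 μm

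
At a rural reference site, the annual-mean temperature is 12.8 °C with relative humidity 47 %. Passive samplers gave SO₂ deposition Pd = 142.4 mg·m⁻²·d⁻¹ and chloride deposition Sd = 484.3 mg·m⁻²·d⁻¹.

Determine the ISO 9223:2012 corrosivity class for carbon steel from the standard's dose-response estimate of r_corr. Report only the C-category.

carbon steel: T>10 °C ⇒ hinge -0.054·(12.8−10) = -0.1512
  Pd branch = 1.77·Pd^0.52·e^(0.02·RH+f) = 51.33 μm/a
  Sd branch = 0.102·Sd^0.62·e^(0.033·RH+0.04·T) = 37.1 μm/a
  r_corr = 51.33 + 37.1 = 88.43 μm/a
ISO 9223 Table 2 (carbon steel): 80 < 88.4 ≤ 200 μm/a ⇒ C5

C5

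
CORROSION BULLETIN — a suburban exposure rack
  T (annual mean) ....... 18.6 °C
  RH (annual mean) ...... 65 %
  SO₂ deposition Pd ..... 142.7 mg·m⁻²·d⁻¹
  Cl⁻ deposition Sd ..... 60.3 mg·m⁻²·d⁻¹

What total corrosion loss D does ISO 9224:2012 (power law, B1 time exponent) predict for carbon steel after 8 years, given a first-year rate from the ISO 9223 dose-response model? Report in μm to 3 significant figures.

carbon steel: f(T) = -0.054·(T−10) [T>10 °C] = -0.4644
  SO₂ term: 1.77·142.7^0.52·exp(0.02·65-0.4644) = 53.85
  Sd branch = 0.102·Sd^0.62·e^(0.033·RH+0.04·T) = 23.28 μm/a
  sum: 53.85 + 23.28 → r_corr = 77.13 μm/a
Long-term exponent b (ISO 9224 Table 2, B1) = 0.523
  D(8) = 77.13 × 8^0.523 = 77.13 × 2.967 = 228.9 μm

D(8) = 229 μm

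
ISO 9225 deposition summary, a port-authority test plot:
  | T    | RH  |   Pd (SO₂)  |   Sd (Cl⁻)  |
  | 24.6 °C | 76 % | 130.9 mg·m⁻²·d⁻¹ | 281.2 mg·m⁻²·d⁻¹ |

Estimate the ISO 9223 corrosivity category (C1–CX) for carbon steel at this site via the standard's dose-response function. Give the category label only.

carbon steel: T>10 °C ⇒ hinge -0.054·(24.6−10) = -0.7884
  SO₂ term: 1.77·130.9^0.52·exp(0.02·76-0.7884) = 46.4
  Cl⁻ term: 0.102·281.2^0.62·exp(0.033·76+0.04·24.6) = 110.5
  r_corr = 46.4 + 110.5 = 156.9 μm/a
ISO 9223 Table 2 (carbon steel): 80 < 157 ≤ 200 μm/a ⇒ C5

C5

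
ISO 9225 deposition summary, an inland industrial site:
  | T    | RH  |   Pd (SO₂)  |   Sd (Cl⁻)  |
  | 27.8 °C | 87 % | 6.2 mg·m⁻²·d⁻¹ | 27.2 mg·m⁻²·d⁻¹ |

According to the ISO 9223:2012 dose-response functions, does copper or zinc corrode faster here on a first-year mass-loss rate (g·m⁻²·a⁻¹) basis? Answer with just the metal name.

copper

copper: f(T) = -0.080·(T−10) [T>10 °C] = -1.4240
  sulphur-dioxide contribution → 0.3476 μm/a
  chloride contribution → 2.238 μm/a
  ⇒ r_corr(copper) = 2.586 μm/a
  mass loss = 2.586 μm/a × 8.96 g/cm³ = 23.17 g·m⁻²·a⁻¹
zinc: T>10 °C ⇒ hinge -0.071·(27.8−10) = -1.2638
  sulphur-dioxide contribution → 0.4451 μm/a
  chloride contribution → 2.45 μm/a
  total first-year rate 2.896 μm/a
  mass loss = 2.896 μm/a × 7.14 g/cm³ = 20.67 g·m⁻²·a⁻¹
Ordering by g·m⁻²·a⁻¹: copper (23.2) > zinc (20.7)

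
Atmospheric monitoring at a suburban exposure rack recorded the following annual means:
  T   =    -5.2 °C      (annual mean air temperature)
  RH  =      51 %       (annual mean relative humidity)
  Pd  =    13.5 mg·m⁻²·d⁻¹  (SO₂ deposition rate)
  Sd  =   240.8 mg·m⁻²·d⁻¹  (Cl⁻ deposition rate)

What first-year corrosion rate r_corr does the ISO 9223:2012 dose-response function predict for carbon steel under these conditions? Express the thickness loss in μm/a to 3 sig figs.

carbon steel: temperature factor f = +0.150·(-15.2) = -2.2800
  Pd branch = 1.77·Pd^0.52·e^(0.02·RH+f) = 1.943 μm/a
  Sd branch = 0.102·Sd^0.62·e^(0.033·RH+0.04·T) = 13.36 μm/a
  sum: 1.943 + 13.36 → r_corr = 15.3 μm/a

r_corr = 15.3 μm/a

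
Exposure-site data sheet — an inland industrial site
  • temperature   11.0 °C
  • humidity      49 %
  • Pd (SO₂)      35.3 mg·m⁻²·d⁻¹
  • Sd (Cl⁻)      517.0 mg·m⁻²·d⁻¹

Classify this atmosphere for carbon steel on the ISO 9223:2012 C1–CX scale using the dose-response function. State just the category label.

carbon steel: f(T) = -0.054·(T−10) [T>10 °C] = -0.0540
  SO₂ term: 1.77·35.3^0.52·exp(0.02·49-0.0540) = 28.51
  Cl⁻ term: 0.102·517.0^0.62·exp(0.033·49+0.04·11.0) = 38.4
  r_corr = 28.51 + 38.4 = 66.91 μm/a
ISO 9223 Table 2 (carbon steel): 50 < 66.9 ≤ 80 μm/a ⇒ C4

C4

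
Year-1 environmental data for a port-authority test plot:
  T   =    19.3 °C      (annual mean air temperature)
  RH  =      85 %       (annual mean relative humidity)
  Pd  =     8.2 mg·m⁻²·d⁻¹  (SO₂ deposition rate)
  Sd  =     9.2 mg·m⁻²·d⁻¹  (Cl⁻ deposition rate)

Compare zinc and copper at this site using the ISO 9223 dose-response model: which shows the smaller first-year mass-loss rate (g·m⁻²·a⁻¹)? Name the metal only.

zinc

zinc: temperature factor f = -0.071·(9.3) = -0.6603
  SO₂ term: 0.0129·8.2^0.44·exp(0.046·85-0.6603) = 0.8394
  Sd branch = 0.0175·Sd^0.57·e^(0.008·RH+0.085·T) = 0.6312 μm/a
  sum: 0.8394 + 0.6312 → r_corr = 1.471 μm/a
  mass loss = 1.471 μm/a × 7.14 g/cm³ = 10.5 g·m⁻²·a⁻¹
copper: f(T) = -0.080·(T−10) [T>10 °C] = -0.7440
  Pd branch = 0.0053·Pd^0.26·e^(0.059·RH+f) = 0.6558 μm/a
  Cl⁻ term: 0.01025·9.2^0.27·exp(0.036·85+0.049·19.3) = 1.025
  sum: 0.6558 + 1.025 → r_corr = 1.68 μm/a
  mass loss = 1.68 μm/a × 8.96 g/cm³ = 15.06 g·m⁻²·a⁻¹
Ordering by g·m⁻²·a⁻¹: copper (15.1) > zinc (10.5)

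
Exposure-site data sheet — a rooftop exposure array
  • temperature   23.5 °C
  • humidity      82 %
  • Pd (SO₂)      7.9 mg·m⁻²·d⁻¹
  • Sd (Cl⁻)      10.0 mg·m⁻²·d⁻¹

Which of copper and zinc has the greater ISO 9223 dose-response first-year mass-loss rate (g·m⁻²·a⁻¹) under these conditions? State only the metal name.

copper: f(T) = -0.080·(T−10) [T>10 °C] = -1.0800
  SO₂ term: 0.0053·7.9^0.26·exp(0.059·82-1.0800) = 0.3888
  Cl⁻ term: 0.01025·10.0^0.27·exp(0.036·82+0.049·23.5) = 1.156
  sum: 0.3888 + 1.156 → r_corr = 1.545 μm/a
  mass loss = 1.545 μm/a × 8.96 g/cm³ = 13.84 g·m⁻²·a⁻¹
zinc: T>10 °C ⇒ hinge -0.071·(23.5−10) = -0.9585
  Pd branch = 0.0129·Pd^0.44·e^(0.046·RH+f) = 0.5339 μm/a
  Cl⁻ term: 0.0175·10.0^0.57·exp(0.008·82+0.085·23.5) = 0.9235
  r_corr = 0.5339 + 0.9235 = 1.457 μm/a
  mass loss = 1.457 μm/a × 7.14 g/cm³ = 10.41 g·m⁻²·a⁻¹
Ordering by g·m⁻²·a⁻¹: copper (13.8) > zinc (10.4)

copper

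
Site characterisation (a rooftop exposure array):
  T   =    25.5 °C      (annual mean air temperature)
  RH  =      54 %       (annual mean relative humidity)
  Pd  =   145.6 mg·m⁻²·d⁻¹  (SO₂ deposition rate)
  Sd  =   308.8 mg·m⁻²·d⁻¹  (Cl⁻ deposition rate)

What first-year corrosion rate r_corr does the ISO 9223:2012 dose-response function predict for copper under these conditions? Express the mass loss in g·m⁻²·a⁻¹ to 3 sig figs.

r_corr = 11.7 g·m⁻²·a⁻¹

copper: T>10 °C ⇒ hinge -0.080·(25.5−10) = -1.2400
  sulphur-dioxide contribution → 0.1355 μm/a
  chloride contribution → 1.175 μm/a
  total first-year rate 1.31 μm/a
Convert to mass loss: 1.31 μm/a × 8.96 g/cm³ = 11.74 g·m⁻²·a⁻¹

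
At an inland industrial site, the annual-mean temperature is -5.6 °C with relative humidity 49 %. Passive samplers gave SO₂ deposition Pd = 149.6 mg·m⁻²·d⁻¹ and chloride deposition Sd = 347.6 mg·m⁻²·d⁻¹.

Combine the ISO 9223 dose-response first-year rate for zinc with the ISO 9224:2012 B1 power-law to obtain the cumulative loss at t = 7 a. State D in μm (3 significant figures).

D(7) = 5.19 μm

zinc: T≤10 °C ⇒ hinge +0.038·(-5.6−10) = -0.5928
  sulphur-dioxide contribution → 0.6152 μm/a
  chloride contribution → 0.4518 μm/a
  total first-year rate 1.067 μm/a
ISO 9224: D(t) = r_corr · t^b with b = 0.813 (zinc, B1)
  D(7) = 1.067 × 7^0.813 = 1.067 × 4.865 = 5.191 μm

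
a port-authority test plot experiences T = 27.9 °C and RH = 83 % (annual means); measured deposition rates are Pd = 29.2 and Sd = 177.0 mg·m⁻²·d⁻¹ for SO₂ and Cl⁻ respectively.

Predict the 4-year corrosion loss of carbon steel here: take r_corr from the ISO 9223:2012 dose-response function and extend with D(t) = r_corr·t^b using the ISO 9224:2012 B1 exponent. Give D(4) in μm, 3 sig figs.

D(4) = 289 μm

carbon steel: temperature factor f = -0.054·(17.9) = -0.9666
  Pd branch = 1.77·Pd^0.52·e^(0.02·RH+f) = 20.47 μm/a
  Cl⁻ term: 0.102·177.0^0.62·exp(0.033·83+0.04·27.9) = 119.3
  r_corr = 20.47 + 119.3 = 139.7 μm/a
Power-law: D(4) = r_corr · 4^0.523
  D(4) = 139.7 × 4^0.523 = 139.7 × 2.065 = 288.5 μm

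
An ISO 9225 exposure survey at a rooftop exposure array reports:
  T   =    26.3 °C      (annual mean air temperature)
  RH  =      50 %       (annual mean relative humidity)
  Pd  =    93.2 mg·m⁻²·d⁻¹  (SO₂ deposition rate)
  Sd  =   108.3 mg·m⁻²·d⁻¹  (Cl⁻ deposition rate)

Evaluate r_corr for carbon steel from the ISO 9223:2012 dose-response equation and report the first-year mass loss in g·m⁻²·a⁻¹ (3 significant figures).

r_corr = 384 g·m⁻²·a⁻¹

carbon steel: temperature factor f = -0.054·(16.3) = -0.8802
  Pd branch = 1.77·Pd^0.52·e^(0.02·RH+f) = 21.09 μm/a
  Sd branch = 0.102·Sd^0.62·e^(0.033·RH+0.04·T) = 27.77 μm/a
  sum: 21.09 + 27.77 → r_corr = 48.86 μm/a
Convert to mass loss: 48.86 μm/a × 7.85 g/cm³ = 383.5 g·m⁻²·a⁻¹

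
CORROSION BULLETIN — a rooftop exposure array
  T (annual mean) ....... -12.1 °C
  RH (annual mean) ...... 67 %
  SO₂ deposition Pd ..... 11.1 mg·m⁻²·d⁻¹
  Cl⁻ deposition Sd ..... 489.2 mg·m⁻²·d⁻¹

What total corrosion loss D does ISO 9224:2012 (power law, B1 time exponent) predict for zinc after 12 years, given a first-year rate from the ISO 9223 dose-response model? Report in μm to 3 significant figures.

zinc: T≤10 °C ⇒ hinge +0.038·(-12.1−10) = -0.8398
  sulphur-dioxide contribution → 0.3502 μm/a
  chloride contribution → 0.3649 μm/a
  total first-year rate 0.7151 μm/a
ISO 9224: D(t) = r_corr · t^b with b = 0.813 (zinc, B1)
  D(12) = 0.7151 × 12^0.813 = 0.7151 × 7.54 = 5.392 μm

D(12) = 5.39 μm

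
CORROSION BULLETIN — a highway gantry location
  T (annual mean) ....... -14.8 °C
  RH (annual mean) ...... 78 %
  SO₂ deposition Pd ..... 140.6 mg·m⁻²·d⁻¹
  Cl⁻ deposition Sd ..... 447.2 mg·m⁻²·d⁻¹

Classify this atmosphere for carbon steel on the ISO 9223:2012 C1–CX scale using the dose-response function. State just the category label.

carbon steel: T≤10 °C ⇒ hinge +0.150·(-14.8−10) = -3.7200
  Pd branch = 1.77·Pd^0.52·e^(0.02·RH+f) = 2.672 μm/a
  Sd branch = 0.102·Sd^0.62·e^(0.033·RH+0.04·T) = 32.56 μm/a
  r_corr = 2.672 + 32.56 = 35.23 μm/a
35.2 μm/a falls in (25, 50] for carbon steel → category C3

C3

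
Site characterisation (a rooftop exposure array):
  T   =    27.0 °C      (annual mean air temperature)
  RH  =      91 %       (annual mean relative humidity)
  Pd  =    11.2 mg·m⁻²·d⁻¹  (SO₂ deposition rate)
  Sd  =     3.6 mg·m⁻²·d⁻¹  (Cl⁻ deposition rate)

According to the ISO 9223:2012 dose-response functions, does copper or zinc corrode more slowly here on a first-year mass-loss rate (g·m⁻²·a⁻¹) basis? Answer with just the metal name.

zinc

copper: f(T) = -0.080·(T−10) [T>10 °C] = -1.3600
  sulphur-dioxide contribution → 0.5472 μm/a
  chloride contribution → 1.44 μm/a
  total first-year rate 1.987 μm/a
  mass loss = 1.987 μm/a × 8.96 g/cm³ = 17.8 g·m⁻²·a⁻¹
zinc: f(T) = -0.071·(T−10) [T>10 °C] = -1.2070
  sulphur-dioxide contribution → 0.7345 μm/a
  chloride contribution → 0.7465 μm/a
  total first-year rate 1.481 μm/a
  mass loss = 1.481 μm/a × 7.14 g/cm³ = 10.57 g·m⁻²·a⁻¹
Ordering by g·m⁻²·a⁻¹: copper (17.8) > zinc (10.6)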